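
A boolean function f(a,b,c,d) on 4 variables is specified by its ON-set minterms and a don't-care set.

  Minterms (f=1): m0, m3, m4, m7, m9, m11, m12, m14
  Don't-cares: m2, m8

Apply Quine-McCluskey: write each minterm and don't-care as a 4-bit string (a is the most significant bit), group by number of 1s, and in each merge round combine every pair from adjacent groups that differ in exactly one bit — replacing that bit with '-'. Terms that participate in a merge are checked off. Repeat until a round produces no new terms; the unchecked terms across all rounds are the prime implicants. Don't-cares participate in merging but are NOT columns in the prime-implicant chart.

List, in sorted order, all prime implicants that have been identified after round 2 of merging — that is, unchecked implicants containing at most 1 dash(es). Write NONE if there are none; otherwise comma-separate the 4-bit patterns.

Round 0: 0000✓ 0010✓ 0011✓ 0100✓ 0111✓ 1000✓ 1001✓ 1011✓ 1100✓ 1110✓
Round 1: -000✓ -011 -100✓ 0-00✓ 0-11 00-0 001- 1-00✓ 10-1 100- 11-0
Round 2: --00
PIs = {--00, -011, 0-11, 00-0, 001-, 10-1, 100-, 11-0}

-011, 0-11, 00-0, 001-, 10-1, 100-, 11-0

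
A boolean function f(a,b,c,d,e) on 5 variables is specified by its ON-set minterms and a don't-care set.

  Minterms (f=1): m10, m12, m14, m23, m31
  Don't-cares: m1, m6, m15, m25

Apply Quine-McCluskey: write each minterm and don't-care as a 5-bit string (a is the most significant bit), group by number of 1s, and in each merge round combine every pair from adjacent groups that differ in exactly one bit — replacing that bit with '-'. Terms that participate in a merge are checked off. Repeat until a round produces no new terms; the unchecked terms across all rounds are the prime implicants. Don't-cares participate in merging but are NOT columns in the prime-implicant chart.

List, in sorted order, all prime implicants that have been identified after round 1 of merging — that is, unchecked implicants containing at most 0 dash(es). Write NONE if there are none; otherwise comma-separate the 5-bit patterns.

[col 0] 00001, 00110*, 01010*, 01100*, 01110*, 01111*, 10111*, 11001, 11111*
[col 1] -1111, 0-110, 01-10, 011-0, 0111-, 1-111
Prime implicants: -1111, 0-110, 00001, 01-10, 011-0, 0111-, 1-111, 11001

00001, 11001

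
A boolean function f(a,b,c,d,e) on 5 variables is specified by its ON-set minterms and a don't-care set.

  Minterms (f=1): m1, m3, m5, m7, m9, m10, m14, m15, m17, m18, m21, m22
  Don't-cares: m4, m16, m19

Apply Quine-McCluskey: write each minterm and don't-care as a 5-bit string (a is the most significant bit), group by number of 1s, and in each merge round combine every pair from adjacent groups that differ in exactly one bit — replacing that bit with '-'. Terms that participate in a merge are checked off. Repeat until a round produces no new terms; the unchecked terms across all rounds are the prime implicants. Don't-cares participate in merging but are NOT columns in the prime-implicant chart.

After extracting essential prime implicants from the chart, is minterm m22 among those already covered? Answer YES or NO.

YES

Round 0: 00001✓ 00011✓ 00100✓ 00101✓ 00111✓ 01001✓ 01010✓ 01110✓ 01111✓ 10000✓ 10001✓ 10010✓ 10011✓ 10101✓ 10110✓
Round 1: -0001✓ -0011✓ -0101✓ 0-001 0-111 00-01✓ 00-11✓ 000-1✓ 001-1✓ 0010- 01-10 0111- 10-01✓ 10-10 100-0✓ 100-1✓ 1000-✓ 1001-✓
Round 2: -0-01 -00-1 00--1 100--
PIs = {-0-01, -00-1, 0-001, 0-111, 00--1, 0010-, 01-10, 0111-, 10-10, 100--}
Coverage chart:
  m1: -0-01,-00-1,0-001,00--1
  m3: -00-1,00--1
  m5: -0-01,00--1,0010-
  m7: 0-111,00--1
  m9: 0-001 ←essential
  m10: 01-10 ←essential
  m14: 01-10,0111-
  m15: 0-111,0111-
  m17: -0-01,-00-1,100--
  m18: 10-10,100--
  m21: -0-01 ←essential
  m22: 10-10 ←essential
Essential: -0-01, 0-001, 01-10, 10-10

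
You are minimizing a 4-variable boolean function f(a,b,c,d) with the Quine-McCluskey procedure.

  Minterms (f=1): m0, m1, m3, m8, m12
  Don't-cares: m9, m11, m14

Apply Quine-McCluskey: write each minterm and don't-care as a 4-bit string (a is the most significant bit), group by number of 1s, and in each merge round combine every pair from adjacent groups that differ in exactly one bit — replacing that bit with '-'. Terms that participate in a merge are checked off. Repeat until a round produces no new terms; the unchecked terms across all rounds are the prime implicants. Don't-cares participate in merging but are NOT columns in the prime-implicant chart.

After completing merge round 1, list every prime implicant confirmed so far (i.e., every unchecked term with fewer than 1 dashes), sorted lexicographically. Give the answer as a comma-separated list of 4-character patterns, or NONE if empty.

size-2^0 implicants → 0000(✓)  0001(✓)  0011(✓)  1000(✓)  1001(✓)  1011(✓)  1100(✓)  1110(✓)
size-2^1 implicants → -000(✓)  -001(✓)  -011(✓)  00-1(✓)  000-(✓)  1-00  10-1(✓)  100-(✓)  11-0
size-2^2 implicants → -0-1  -00-
Unchecked terms (primes): -0-1, -00-, 1-00, 11-0

NONE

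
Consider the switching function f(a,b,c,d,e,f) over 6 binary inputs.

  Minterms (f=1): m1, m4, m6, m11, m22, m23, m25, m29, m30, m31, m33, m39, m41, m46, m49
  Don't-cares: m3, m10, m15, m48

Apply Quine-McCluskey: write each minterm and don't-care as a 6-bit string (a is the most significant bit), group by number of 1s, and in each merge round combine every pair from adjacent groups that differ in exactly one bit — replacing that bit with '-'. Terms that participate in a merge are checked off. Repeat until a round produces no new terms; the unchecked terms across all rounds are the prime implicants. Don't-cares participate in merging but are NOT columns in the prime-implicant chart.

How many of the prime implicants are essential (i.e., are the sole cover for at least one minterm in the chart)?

Round 0: 000001✓ 000011✓ 000100✓ 000110✓ 001010✓ 001011✓ 001111✓ 010110✓ 010111✓ 011001✓ 011101✓ 011110✓ 011111✓ 100001✓ 100111 101001✓ 101110 110000✓ 110001✓
Round 1: -00001 0-0110 0-1111 00-011 0000-1 0001-0 001-11 00101- 01-110✓ 01-111✓ 01011-✓ 011-01 0111-1 01111-✓ 1-0001 10-001 11000-
Round 2: 01-11-
PIs = {-00001, 0-0110, 0-1111, 00-011, 0000-1, 0001-0, 001-11, 00101-, 01-11-, 011-01, 0111-1, 1-0001, 10-001, 100111, 101110, 11000-}
Coverage chart:
  m1: -00001,0000-1
  m4: 0001-0 ←essential
  m6: 0-0110,0001-0
  m11: 00-011,001-11,00101-
  m22: 0-0110,01-11-
  m23: 01-11- ←essential
  m25: 011-01 ←essential
  m29: 011-01,0111-1
  m30: 01-11- ←essential
  m31: 0-1111,01-11-,0111-1
  m33: -00001,1-0001,10-001
  m39: 100111 ←essential
  m41: 10-001 ←essential
  m46: 101110 ←essential
  m49: 1-0001,11000-
Essential: 0001-0, 01-11-, 011-01, 10-001, 100111, 101110

6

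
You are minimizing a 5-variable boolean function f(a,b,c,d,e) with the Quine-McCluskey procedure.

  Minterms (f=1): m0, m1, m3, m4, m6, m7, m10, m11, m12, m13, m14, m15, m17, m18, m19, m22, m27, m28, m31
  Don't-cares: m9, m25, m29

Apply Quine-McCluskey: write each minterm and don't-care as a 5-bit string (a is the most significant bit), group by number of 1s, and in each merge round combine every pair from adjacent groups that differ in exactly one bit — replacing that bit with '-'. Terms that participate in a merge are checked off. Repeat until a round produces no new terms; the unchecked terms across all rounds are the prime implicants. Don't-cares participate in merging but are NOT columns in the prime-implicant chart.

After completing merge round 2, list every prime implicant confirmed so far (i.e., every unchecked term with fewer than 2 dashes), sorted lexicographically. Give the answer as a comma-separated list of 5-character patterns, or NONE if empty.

-0110, 00-00, 0000-, 10-10, 1001-

[col 0] 00000*, 00001*, 00011*, 00100*, 00110*, 00111*, 01001*, 01010*, 01011*, 01100*, 01101*, 01110*, 01111*, 10001*, 10010*, 10011*, 10110*, 11001*, 11011*, 11100*, 11101*, 11111*
[col 1] -0001*, -0011*, -0110, -1001*, -1011*, -1100*, -1101*, -1111*, 0-001*, 0-011*, 0-100*, 0-110*, 0-111*, 00-00, 00-11*, 000-1*, 0000-, 001-0*, 0011-*, 01-01*, 01-10*, 01-11*, 010-1*, 0101-*, 011-0*, 011-1*, 0110-*, 0111-*, 1-001*, 1-011*, 10-10, 100-1*, 1001-, 11-01*, 11-11*, 110-1*, 111-1*, 1110-*
[col 2] --001*, --011*, -00-1*, -1-01*, -1-11*, -10-1*, -11-1*, -110-, 0--11, 0-0-1*, 0-1-0, 0-11-, 01--1*, 01-1-, 011--, 1-0-1*, 11--1*
[col 3] --0-1, -1--1
Prime implicants: --0-1, -0110, -1--1, -110-, 0--11, 0-1-0, 0-11-, 00-00, 0000-, 01-1-, 011--, 10-10, 1001-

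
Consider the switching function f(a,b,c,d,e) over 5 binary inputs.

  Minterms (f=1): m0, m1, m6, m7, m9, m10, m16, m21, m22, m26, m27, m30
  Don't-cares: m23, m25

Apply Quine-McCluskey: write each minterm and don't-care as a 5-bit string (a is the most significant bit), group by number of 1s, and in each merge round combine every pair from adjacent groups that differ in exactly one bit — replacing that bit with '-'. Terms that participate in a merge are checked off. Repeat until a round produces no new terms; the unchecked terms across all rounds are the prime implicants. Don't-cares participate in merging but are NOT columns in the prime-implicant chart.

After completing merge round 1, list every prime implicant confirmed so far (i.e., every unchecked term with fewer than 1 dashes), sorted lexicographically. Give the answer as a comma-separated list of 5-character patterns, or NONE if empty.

NONE

[col 0] 00000*, 00001*, 00110*, 00111*, 01001*, 01010*, 10000*, 10101*, 10110*, 10111*, 11001*, 11010*, 11011*, 11110*
[col 1] -0000, -0110*, -0111*, -1001, -1010, 0-001, 0000-, 0011-*, 1-110, 101-1, 1011-*, 11-10, 110-1, 1101-
[col 2] -011-
Prime implicants: -0000, -011-, -1001, -1010, 0-001, 0000-, 1-110, 101-1, 11-10, 110-1, 1101-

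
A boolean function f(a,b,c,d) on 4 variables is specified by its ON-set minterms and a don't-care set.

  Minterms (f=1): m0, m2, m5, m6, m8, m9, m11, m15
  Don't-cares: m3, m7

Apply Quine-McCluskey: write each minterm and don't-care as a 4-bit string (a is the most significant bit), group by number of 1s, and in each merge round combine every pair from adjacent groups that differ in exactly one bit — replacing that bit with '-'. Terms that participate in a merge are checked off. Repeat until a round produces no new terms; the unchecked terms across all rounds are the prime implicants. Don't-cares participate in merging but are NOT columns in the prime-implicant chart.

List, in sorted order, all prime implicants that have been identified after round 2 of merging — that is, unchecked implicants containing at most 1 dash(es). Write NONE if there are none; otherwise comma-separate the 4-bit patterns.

size-2^0 implicants → 0000(✓)  0010(✓)  0011(✓)  0101(✓)  0110(✓)  0111(✓)  1000(✓)  1001(✓)  1011(✓)  1111(✓)
size-2^1 implicants → -000  -011(✓)  -111(✓)  0-10(✓)  0-11(✓)  00-0  001-(✓)  01-1  011-(✓)  1-11(✓)  10-1  100-
size-2^2 implicants → --11  0-1-
Unchecked terms (primes): --11, -000, 0-1-, 00-0, 01-1, 10-1, 100-

-000, 00-0, 01-1, 10-1, 100-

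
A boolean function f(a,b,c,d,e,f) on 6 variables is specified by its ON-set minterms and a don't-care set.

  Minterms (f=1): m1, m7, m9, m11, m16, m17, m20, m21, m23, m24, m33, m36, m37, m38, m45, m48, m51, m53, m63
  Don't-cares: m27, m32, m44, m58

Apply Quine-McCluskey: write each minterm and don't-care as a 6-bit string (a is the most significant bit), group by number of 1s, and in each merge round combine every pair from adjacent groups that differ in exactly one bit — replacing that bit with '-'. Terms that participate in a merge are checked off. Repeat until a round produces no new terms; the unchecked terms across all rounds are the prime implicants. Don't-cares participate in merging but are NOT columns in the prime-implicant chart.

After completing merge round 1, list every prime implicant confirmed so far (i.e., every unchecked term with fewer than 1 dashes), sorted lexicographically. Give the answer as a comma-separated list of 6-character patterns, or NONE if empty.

[col 0] 000001*, 000111*, 001001*, 001011*, 010000*, 010001*, 010100*, 010101*, 010111*, 011000*, 011011*, 100000*, 100001*, 100100*, 100101*, 100110*, 101100*, 101101*, 110000*, 110011, 110101*, 111010, 111111
[col 1] -00001, -10000, -10101, 0-0001, 0-0111, 0-1011, 00-001, 0010-1, 01-000, 010-00*, 010-01*, 01000-*, 0101-1, 01010-*, 1-0000, 1-0101, 10-100*, 10-101*, 100-00*, 100-01*, 10000-*, 1001-0, 10010-*, 10110-*
[col 2] 010-0-, 10-10-, 100-0-
Prime implicants: -00001, -10000, -10101, 0-0001, 0-0111, 0-1011, 00-001, 0010-1, 01-000, 010-0-, 0101-1, 1-0000, 1-0101, 10-10-, 100-0-, 1001-0, 110011, 111010, 111111

110011, 111010, 111111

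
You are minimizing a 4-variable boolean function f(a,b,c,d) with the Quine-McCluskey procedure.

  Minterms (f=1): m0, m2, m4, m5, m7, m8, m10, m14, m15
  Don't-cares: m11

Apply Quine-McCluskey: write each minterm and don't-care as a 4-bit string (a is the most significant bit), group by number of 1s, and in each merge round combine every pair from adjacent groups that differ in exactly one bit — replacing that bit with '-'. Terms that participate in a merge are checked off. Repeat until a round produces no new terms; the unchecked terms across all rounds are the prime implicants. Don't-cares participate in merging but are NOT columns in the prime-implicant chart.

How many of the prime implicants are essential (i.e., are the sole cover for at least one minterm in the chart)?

size-2^0 implicants → 0000(✓)  0010(✓)  0100(✓)  0101(✓)  0111(✓)  1000(✓)  1010(✓)  1011(✓)  1110(✓)  1111(✓)
size-2^1 implicants → -000(✓)  -010(✓)  -111  0-00  00-0(✓)  01-1  010-  1-10(✓)  1-11(✓)  10-0(✓)  101-(✓)  111-(✓)
size-2^2 implicants → -0-0  1-1-
Unchecked terms (primes): -0-0, -111, 0-00, 01-1, 010-, 1-1-
Minterm coverage:
  m0 ⊆ -0-0,0-00
  m2 ⊆ -0-0 [E]
  m4 ⊆ 0-00,010-
  m5 ⊆ 01-1,010-
  m7 ⊆ -111,01-1
  m8 ⊆ -0-0 [E]
  m10 ⊆ -0-0,1-1-
  m14 ⊆ 1-1- [E]
  m15 ⊆ -111,1-1-
E = {-0-0, 1-1-}

2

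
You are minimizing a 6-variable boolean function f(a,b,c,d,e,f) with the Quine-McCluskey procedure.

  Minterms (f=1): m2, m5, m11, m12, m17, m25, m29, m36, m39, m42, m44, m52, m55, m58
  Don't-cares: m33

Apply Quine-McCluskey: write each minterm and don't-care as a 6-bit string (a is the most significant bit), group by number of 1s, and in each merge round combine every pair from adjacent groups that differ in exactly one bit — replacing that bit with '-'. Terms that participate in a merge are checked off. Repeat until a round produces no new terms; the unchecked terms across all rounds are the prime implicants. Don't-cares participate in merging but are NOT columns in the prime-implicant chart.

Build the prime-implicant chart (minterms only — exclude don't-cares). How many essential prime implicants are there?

Round 0: 000010 000101 001011 001100✓ 010001✓ 011001✓ 011101✓ 100001 100100✓ 100111✓ 101010✓ 101100✓ 110100✓ 110111✓ 111010✓
Round 1: -01100 01-001 011-01 1-0100 1-0111 1-1010 10-100
PIs = {-01100, 000010, 000101, 001011, 01-001, 011-01, 1-0100, 1-0111, 1-1010, 10-100, 100001}
Coverage chart:
  m2: 000010 ←essential
  m5: 000101 ←essential
  m11: 001011 ←essential
  m12: -01100 ←essential
  m17: 01-001 ←essential
  m25: 01-001,011-01
  m29: 011-01 ←essential
  m36: 1-0100,10-100
  m39: 1-0111 ←essential
  m42: 1-1010 ←essential
  m44: -01100,10-100
  m52: 1-0100 ←essential
  m55: 1-0111 ←essential
  m58: 1-1010 ←essential
Essential: -01100, 000010, 000101, 001011, 01-001, 011-01, 1-0100, 1-0111, 1-1010

9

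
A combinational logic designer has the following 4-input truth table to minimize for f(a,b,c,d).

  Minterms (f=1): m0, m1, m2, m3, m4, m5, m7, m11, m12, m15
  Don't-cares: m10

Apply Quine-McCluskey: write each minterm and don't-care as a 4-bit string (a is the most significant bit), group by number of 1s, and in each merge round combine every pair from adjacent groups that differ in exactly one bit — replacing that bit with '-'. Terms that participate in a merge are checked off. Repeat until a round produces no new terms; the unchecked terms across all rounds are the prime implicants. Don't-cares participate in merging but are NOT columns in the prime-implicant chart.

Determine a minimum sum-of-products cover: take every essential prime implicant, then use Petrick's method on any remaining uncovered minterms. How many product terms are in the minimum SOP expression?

[col 0] 0000*, 0001*, 0010*, 0011*, 0100*, 0101*, 0111*, 1010*, 1011*, 1100*, 1111*
[col 1] -010*, -011*, -100, -111*, 0-00*, 0-01*, 0-11*, 00-0*, 00-1*, 000-*, 001-*, 01-1*, 010-*, 1-11*, 101-*
[col 2] --11, -01-, 0--1, 0-0-, 00--
Prime implicants: --11, -01-, -100, 0--1, 0-0-, 00--
PI chart (minterm → PIs covering it):
  0 | 0-0-,00--
  1 | 0--1,0-0-,00--
  2 | -01-,00--
  3 | --11,-01-,0--1,00--
  4 | -100,0-0-
  5 | 0--1,0-0-
  7 | --11,0--1
  11 | --11,-01-
  12 | -100  (sole → essential)
  15 | --11  (sole → essential)
Essential prime implicants: --11, -100
Petrick residual → -01-, 0-0-
Minimum SOP uses 4 PIs: cd + b'c + bc'd' + a'c'

4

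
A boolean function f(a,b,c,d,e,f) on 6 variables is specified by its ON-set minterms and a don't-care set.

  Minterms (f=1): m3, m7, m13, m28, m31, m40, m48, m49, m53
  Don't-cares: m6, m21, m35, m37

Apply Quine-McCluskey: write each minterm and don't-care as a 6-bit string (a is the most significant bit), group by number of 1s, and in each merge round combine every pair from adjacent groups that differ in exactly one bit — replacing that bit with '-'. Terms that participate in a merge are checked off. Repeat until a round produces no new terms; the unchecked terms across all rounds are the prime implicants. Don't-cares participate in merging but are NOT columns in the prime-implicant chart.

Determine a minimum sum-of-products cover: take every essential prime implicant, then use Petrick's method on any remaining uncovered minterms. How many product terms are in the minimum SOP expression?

[col 0] 000011*, 000110*, 000111*, 001101, 010101*, 011100, 011111, 100011*, 100101*, 101000, 110000*, 110001*, 110101*
[col 1] -00011, -10101, 000-11, 00011-, 1-0101, 110-01, 11000-
Prime implicants: -00011, -10101, 000-11, 00011-, 001101, 011100, 011111, 1-0101, 101000, 110-01, 11000-
PI chart (minterm → PIs covering it):
  3 | -00011,000-11
  7 | 000-11,00011-
  13 | 001101  (sole → essential)
  28 | 011100  (sole → essential)
  31 | 011111  (sole → essential)
  40 | 101000  (sole → essential)
  48 | 11000-  (sole → essential)
  49 | 110-01,11000-
  53 | -10101,1-0101,110-01
Essential prime implicants: 001101, 011100, 011111, 101000, 11000-
Petrick residual → -10101, 000-11
Minimum SOP uses 7 PIs: bc'de'f + a'b'c'ef + a'b'cde'f + a'bcde'f' + a'bcdef + ab'cd'e'f' + abc'd'e'

7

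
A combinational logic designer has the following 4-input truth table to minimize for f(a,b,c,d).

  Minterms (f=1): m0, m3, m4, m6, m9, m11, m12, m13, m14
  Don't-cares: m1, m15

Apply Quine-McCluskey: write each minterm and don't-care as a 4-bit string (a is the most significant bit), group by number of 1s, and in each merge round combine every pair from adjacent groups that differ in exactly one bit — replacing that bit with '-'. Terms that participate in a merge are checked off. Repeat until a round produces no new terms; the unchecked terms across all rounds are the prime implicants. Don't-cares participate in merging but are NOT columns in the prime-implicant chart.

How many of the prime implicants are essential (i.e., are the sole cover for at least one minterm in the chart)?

Round 0: 0000✓ 0001✓ 0011✓ 0100✓ 0110✓ 1001✓ 1011✓ 1100✓ 1101✓ 1110✓ 1111✓
Round 1: -001✓ -011✓ -100✓ -110✓ 0-00 00-1✓ 000- 01-0✓ 1-01✓ 1-11✓ 10-1✓ 11-0✓ 11-1✓ 110-✓ 111-✓
Round 2: -0-1 -1-0 1--1 11--
PIs = {-0-1, -1-0, 0-00, 000-, 1--1, 11--}
Coverage chart:
  m0: 0-00,000-
  m3: -0-1 ←essential
  m4: -1-0,0-00
  m6: -1-0 ←essential
  m9: -0-1,1--1
  m11: -0-1,1--1
  m12: -1-0,11--
  m13: 1--1,11--
  m14: -1-0,11--
Essential: -0-1, -1-0

2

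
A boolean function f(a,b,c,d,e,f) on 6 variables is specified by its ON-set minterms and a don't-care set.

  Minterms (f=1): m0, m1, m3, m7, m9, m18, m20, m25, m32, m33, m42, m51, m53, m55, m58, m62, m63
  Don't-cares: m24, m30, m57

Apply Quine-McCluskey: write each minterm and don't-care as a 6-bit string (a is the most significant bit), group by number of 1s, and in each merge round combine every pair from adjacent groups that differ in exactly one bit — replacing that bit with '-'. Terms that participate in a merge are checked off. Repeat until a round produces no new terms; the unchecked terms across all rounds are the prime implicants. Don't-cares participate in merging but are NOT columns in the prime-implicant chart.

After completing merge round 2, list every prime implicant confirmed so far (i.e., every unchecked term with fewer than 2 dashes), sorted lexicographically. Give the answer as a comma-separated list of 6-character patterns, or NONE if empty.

-11001, -11110, 0-1001, 00-001, 000-11, 0000-1, 010010, 010100, 01100-, 1-1010, 11-111, 110-11, 1101-1, 111-10, 11111-

[col 0] 000000*, 000001*, 000011*, 000111*, 001001*, 010010, 010100, 011000*, 011001*, 011110*, 100000*, 100001*, 101010*, 110011*, 110101*, 110111*, 111001*, 111010*, 111110*, 111111*
[col 1] -00000*, -00001*, -11001, -11110, 0-1001, 00-001, 000-11, 0000-1, 00000-*, 01100-, 1-1010, 10000-*, 11-111, 110-11, 1101-1, 111-10, 11111-
[col 2] -0000-
Prime implicants: -0000-, -11001, -11110, 0-1001, 00-001, 000-11, 0000-1, 010010, 010100, 01100-, 1-1010, 11-111, 110-11, 1101-1, 111-10, 11111-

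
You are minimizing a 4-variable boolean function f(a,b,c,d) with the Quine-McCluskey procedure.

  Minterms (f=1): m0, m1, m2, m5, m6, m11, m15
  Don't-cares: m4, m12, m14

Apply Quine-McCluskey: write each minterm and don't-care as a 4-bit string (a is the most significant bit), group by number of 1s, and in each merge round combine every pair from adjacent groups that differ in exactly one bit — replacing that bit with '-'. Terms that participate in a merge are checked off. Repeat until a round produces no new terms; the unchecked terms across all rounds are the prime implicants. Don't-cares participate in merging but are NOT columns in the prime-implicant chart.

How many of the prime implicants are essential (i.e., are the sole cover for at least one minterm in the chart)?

size-2^0 implicants → 0000(✓)  0001(✓)  0010(✓)  0100(✓)  0101(✓)  0110(✓)  1011(✓)  1100(✓)  1110(✓)  1111(✓)
size-2^1 implicants → -100(✓)  -110(✓)  0-00(✓)  0-01(✓)  0-10(✓)  00-0(✓)  000-(✓)  01-0(✓)  010-(✓)  1-11  11-0(✓)  111-
size-2^2 implicants → -1-0  0--0  0-0-
Unchecked terms (primes): -1-0, 0--0, 0-0-, 1-11, 111-
Minterm coverage:
  m0 ⊆ 0--0,0-0-
  m1 ⊆ 0-0- [E]
  m2 ⊆ 0--0 [E]
  m5 ⊆ 0-0- [E]
  m6 ⊆ -1-0,0--0
  m11 ⊆ 1-11 [E]
  m15 ⊆ 1-11,111-
E = {0--0, 0-0-, 1-11}

3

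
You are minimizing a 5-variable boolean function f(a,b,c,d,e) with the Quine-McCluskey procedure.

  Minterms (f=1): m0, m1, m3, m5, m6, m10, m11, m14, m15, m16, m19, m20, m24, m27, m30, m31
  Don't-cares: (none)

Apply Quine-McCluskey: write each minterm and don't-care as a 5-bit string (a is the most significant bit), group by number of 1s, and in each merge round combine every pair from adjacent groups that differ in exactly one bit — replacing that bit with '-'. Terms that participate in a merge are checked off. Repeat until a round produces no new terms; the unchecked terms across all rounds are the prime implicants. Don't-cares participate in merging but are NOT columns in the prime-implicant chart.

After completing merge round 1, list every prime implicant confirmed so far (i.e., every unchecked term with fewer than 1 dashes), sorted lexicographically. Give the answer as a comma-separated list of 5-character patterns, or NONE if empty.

size-2^0 implicants → 00000(✓)  00001(✓)  00011(✓)  00101(✓)  00110(✓)  01010(✓)  01011(✓)  01110(✓)  01111(✓)  10000(✓)  10011(✓)  10100(✓)  11000(✓)  11011(✓)  11110(✓)  11111(✓)
size-2^1 implicants → -0000  -0011(✓)  -1011(✓)  -1110(✓)  -1111(✓)  0-011(✓)  0-110  00-01  000-1  0000-  01-10(✓)  01-11(✓)  0101-(✓)  0111-(✓)  1-000  1-011(✓)  10-00  11-11(✓)  1111-(✓)
size-2^2 implicants → --011  -1-11  -111-  01-1-
Unchecked terms (primes): --011, -0000, -1-11, -111-, 0-110, 00-01, 000-1, 0000-, 01-1-, 1-000, 10-00

NONE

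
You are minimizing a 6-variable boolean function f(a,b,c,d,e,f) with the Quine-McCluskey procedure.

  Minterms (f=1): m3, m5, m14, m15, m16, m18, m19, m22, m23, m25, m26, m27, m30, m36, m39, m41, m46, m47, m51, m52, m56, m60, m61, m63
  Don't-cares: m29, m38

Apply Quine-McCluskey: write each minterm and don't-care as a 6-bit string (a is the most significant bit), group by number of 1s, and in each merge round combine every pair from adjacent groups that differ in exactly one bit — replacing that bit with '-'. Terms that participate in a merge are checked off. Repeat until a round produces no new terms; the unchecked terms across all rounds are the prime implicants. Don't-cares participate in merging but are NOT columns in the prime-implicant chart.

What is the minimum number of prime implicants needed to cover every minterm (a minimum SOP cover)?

13

[col 0] 000011*, 000101, 001110*, 001111*, 010000*, 010010*, 010011*, 010110*, 010111*, 011001*, 011010*, 011011*, 011101*, 011110*, 100100*, 100110*, 100111*, 101001, 101110*, 101111*, 110011*, 110100*, 111000*, 111100*, 111101*, 111111*
[col 1] -01110*, -01111*, -10011, -11101, 0-0011, 0-1110, 00111-*, 01-010*, 01-011*, 01-110*, 010-10*, 010-11*, 0100-0, 01001-*, 01011-*, 011-01, 011-10*, 0110-1, 01101-*, 1-0100, 1-1111, 10-110*, 10-111*, 1001-0, 10011-*, 10111-*, 11-100, 111-00, 1111-1, 11110-
[col 2] -0111-, 01--10, 01-01-, 010-1-, 10-11-
Prime implicants: -0111-, -10011, -11101, 0-0011, 0-1110, 000101, 01--10, 01-01-, 010-1-, 0100-0, 011-01, 0110-1, 1-0100, 1-1111, 10-11-, 1001-0, 101001, 11-100, 111-00, 1111-1, 11110-
PI chart (minterm → PIs covering it):
  3 | 0-0011  (sole → essential)
  5 | 000101  (sole → essential)
  14 | -0111-,0-1110
  15 | -0111-  (sole → essential)
  16 | 0100-0  (sole → essential)
  18 | 01--10,01-01-,010-1-,0100-0
  19 | -10011,0-0011,01-01-,010-1-
  22 | 01--10,010-1-
  23 | 010-1-  (sole → essential)
  25 | 011-01,0110-1
  26 | 01--10,01-01-
  27 | 01-01-,0110-1
  30 | 0-1110,01--10
  36 | 1-0100,1001-0
  39 | 10-11-  (sole → essential)
  41 | 101001  (sole → essential)
  46 | -0111-,10-11-
  47 | -0111-,1-1111,10-11-
  51 | -10011  (sole → essential)
  52 | 1-0100,11-100
  56 | 111-00  (sole → essential)
  60 | 11-100,111-00,11110-
  61 | -11101,1111-1,11110-
  63 | 1-1111,1111-1
Essential prime implicants: -0111-, -10011, 0-0011, 000101, 010-1-, 0100-0, 10-11-, 101001, 111-00
Petrick residual → 01--10, 0110-1, 1-0100, 1111-1
Minimum SOP uses 13 PIs: b'cde + bc'd'ef + a'c'd'ef + a'b'c'de'f + a'bef' + a'bc'e + a'bc'd'f' + a'bcd'f + ac'de'f' + ab'de + ab'cd'e'f + abce'f' + abcdf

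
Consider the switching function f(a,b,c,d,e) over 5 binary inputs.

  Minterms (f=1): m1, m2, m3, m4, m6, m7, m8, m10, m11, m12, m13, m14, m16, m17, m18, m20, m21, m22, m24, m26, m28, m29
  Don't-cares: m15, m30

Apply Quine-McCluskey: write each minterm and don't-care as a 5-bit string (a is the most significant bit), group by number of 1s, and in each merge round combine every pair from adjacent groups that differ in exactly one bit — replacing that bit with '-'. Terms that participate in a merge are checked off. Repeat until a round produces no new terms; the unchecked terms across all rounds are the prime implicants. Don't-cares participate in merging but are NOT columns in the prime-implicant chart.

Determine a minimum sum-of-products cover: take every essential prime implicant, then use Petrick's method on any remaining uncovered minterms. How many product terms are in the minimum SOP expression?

[col 0] 00001*, 00010*, 00011*, 00100*, 00110*, 00111*, 01000*, 01010*, 01011*, 01100*, 01101*, 01110*, 01111*, 10000*, 10001*, 10010*, 10100*, 10101*, 10110*, 11000*, 11010*, 11100*, 11101*, 11110*
[col 1] -0001, -0010*, -0100*, -0110*, -1000*, -1010*, -1100*, -1101*, -1110*, 0-010*, 0-011*, 0-100*, 0-110*, 0-111*, 00-10*, 00-11*, 000-1, 0001-*, 001-0*, 0011-*, 01-00*, 01-10*, 01-11*, 010-0*, 0101-*, 011-0*, 011-1*, 0110-*, 0111-*, 1-000*, 1-010*, 1-100*, 1-101*, 1-110*, 10-00*, 10-01*, 10-10*, 100-0*, 1000-*, 101-0*, 1010-*, 11-00*, 11-10*, 110-0*, 111-0*, 1110-*
[col 2] --010*, --100*, --110*, -0-10*, -01-0*, -1-00*, -1-10*, -10-0*, -11-0*, -110-, 0--10*, 0--11*, 0-01-*, 0-1-0*, 0-11-*, 00-1-*, 01--0*, 01-1-*, 011--, 1--00*, 1--10*, 1-0-0*, 1-1-0*, 1-10-, 10--0*, 10-0-, 11--0*
[col 3] ---10, --1-0, -1--0, 0--1-, 1---0
Prime implicants: ---10, --1-0, -0001, -1--0, -110-, 0--1-, 000-1, 011--, 1---0, 1-10-, 10-0-
PI chart (minterm → PIs covering it):
  1 | -0001,000-1
  2 | ---10,0--1-
  3 | 0--1-,000-1
  4 | --1-0  (sole → essential)
  6 | ---10,--1-0,0--1-
  7 | 0--1-  (sole → essential)
  8 | -1--0  (sole → essential)
  10 | ---10,-1--0,0--1-
  11 | 0--1-  (sole → essential)
  12 | --1-0,-1--0,-110-,011--
  13 | -110-,011--
  14 | ---10,--1-0,-1--0,0--1-,011--
  16 | 1---0,10-0-
  17 | -0001,10-0-
  18 | ---10,1---0
  20 | --1-0,1---0,1-10-,10-0-
  21 | 1-10-,10-0-
  22 | ---10,--1-0,1---0
  24 | -1--0,1---0
  26 | ---10,-1--0,1---0
  28 | --1-0,-1--0,-110-,1---0,1-10-
  29 | -110-,1-10-
Essential prime implicants: --1-0, -1--0, 0--1-
Petrick residual → ---10, -0001, -110-, 10-0-
Minimum SOP uses 7 PIs: de' + ce' + b'c'd'e + be' + bcd' + a'd + ab'd'

7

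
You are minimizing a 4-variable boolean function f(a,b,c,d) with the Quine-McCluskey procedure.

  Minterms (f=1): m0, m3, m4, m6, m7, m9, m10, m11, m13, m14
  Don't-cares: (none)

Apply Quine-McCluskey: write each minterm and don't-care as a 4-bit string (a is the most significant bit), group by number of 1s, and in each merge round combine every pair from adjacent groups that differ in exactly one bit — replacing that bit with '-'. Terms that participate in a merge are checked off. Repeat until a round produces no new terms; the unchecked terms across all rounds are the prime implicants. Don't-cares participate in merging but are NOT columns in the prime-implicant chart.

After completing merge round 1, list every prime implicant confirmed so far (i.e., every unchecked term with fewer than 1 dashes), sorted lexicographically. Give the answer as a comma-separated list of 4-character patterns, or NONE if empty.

Round 0: 0000✓ 0011✓ 0100✓ 0110✓ 0111✓ 1001✓ 1010✓ 1011✓ 1101✓ 1110✓
Round 1: -011 -110 0-00 0-11 01-0 011- 1-01 1-10 10-1 101-
PIs = {-011, -110, 0-00, 0-11, 01-0, 011-, 1-01, 1-10, 10-1, 101-}

NONE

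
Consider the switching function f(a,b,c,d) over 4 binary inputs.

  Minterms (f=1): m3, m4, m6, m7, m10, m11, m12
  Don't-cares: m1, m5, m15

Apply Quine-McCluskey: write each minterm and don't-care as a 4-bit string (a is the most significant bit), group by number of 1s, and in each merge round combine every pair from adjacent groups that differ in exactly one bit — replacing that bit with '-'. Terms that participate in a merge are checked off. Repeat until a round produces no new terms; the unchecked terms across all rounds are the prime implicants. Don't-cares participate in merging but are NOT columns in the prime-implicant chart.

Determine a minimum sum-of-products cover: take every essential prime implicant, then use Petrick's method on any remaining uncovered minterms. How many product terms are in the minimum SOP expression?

size-2^0 implicants → 0001(✓)  0011(✓)  0100(✓)  0101(✓)  0110(✓)  0111(✓)  1010(✓)  1011(✓)  1100(✓)  1111(✓)
size-2^1 implicants → -011(✓)  -100  -111(✓)  0-01(✓)  0-11(✓)  00-1(✓)  01-0(✓)  01-1(✓)  010-(✓)  011-(✓)  1-11(✓)  101-
size-2^2 implicants → --11  0--1  01--
Unchecked terms (primes): --11, -100, 0--1, 01--, 101-
Minterm coverage:
  m3 ⊆ --11,0--1
  m4 ⊆ -100,01--
  m6 ⊆ 01-- [E]
  m7 ⊆ --11,0--1,01--
  m10 ⊆ 101- [E]
  m11 ⊆ --11,101-
  m12 ⊆ -100 [E]
E = {-100, 01--, 101-}
Petrick residual → --11
Cover = cd + bc'd' + a'b + ab'c  |cover|=4

4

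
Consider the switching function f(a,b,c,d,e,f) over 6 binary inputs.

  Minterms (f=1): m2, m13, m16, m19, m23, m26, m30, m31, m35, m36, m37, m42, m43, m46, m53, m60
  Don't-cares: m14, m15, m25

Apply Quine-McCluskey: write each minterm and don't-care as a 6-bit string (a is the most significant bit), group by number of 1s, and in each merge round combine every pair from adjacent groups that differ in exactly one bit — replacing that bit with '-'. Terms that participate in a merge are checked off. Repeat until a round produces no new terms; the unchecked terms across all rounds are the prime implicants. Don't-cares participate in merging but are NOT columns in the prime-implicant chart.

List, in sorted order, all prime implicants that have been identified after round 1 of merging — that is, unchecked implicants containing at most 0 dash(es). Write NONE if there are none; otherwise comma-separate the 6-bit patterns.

[col 0] 000010, 001101*, 001110*, 001111*, 010000, 010011*, 010111*, 011001, 011010*, 011110*, 011111*, 100011*, 100100*, 100101*, 101010*, 101011*, 101110*, 110101*, 111100
[col 1] -01110, 0-1110*, 0-1111*, 0011-1, 00111-*, 01-111, 010-11, 011-10, 01111-*, 1-0101, 10-011, 10010-, 101-10, 10101-
[col 2] 0-111-
Prime implicants: -01110, 0-111-, 000010, 0011-1, 01-111, 010-11, 010000, 011-10, 011001, 1-0101, 10-011, 10010-, 101-10, 10101-, 111100

000010, 010000, 011001, 111100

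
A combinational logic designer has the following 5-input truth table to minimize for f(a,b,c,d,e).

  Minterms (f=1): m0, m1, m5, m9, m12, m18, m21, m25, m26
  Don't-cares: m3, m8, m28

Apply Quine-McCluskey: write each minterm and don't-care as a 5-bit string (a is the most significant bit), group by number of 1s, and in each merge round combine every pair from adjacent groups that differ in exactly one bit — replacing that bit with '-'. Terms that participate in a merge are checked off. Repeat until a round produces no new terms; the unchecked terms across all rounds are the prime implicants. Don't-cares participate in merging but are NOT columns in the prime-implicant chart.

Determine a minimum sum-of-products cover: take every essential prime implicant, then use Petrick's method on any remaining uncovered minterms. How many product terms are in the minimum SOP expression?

[col 0] 00000*, 00001*, 00011*, 00101*, 01000*, 01001*, 01100*, 10010*, 10101*, 11001*, 11010*, 11100*
[col 1] -0101, -1001, -1100, 0-000*, 0-001*, 00-01, 000-1, 0000-*, 01-00, 0100-*, 1-010
[col 2] 0-00-
Prime implicants: -0101, -1001, -1100, 0-00-, 00-01, 000-1, 01-00, 1-010
PI chart (minterm → PIs covering it):
  0 | 0-00-  (sole → essential)
  1 | 0-00-,00-01,000-1
  5 | -0101,00-01
  9 | -1001,0-00-
  12 | -1100,01-00
  18 | 1-010  (sole → essential)
  21 | -0101  (sole → essential)
  25 | -1001  (sole → essential)
  26 | 1-010  (sole → essential)
Essential prime implicants: -0101, -1001, 0-00-, 1-010
Petrick residual → -1100
Minimum SOP uses 5 PIs: b'cd'e + bc'd'e + bcd'e' + a'c'd' + ac'de'

5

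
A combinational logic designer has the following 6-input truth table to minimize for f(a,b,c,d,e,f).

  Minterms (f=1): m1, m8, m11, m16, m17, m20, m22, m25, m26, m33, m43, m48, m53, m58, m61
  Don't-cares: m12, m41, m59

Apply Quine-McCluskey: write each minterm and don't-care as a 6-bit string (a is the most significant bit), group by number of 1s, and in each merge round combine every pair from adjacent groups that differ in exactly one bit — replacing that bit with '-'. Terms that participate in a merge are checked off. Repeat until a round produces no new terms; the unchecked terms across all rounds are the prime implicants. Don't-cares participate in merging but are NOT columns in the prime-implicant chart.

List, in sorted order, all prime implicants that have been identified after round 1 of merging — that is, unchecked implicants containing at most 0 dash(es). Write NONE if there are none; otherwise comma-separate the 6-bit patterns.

NONE

[col 0] 000001*, 001000*, 001011*, 001100*, 010000*, 010001*, 010100*, 010110*, 011001*, 011010*, 100001*, 101001*, 101011*, 110000*, 110101*, 111010*, 111011*, 111101*
[col 1] -00001, -01011, -10000, -11010, 0-0001, 001-00, 01-001, 010-00, 01000-, 0101-0, 1-1011, 10-001, 1010-1, 11-101, 11101-
Prime implicants: -00001, -01011, -10000, -11010, 0-0001, 001-00, 01-001, 010-00, 01000-, 0101-0, 1-1011, 10-001, 1010-1, 11-101, 11101-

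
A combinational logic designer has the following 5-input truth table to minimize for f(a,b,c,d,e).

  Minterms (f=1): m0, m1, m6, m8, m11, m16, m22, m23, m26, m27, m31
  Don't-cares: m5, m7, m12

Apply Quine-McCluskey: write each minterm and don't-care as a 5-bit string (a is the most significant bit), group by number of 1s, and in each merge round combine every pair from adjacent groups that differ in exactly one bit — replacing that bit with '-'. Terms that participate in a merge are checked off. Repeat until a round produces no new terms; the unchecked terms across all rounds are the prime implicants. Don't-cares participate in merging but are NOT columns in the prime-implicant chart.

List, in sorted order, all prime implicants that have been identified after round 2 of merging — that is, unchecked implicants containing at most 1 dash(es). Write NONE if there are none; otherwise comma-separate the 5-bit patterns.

-0000, -1011, 0-000, 00-01, 0000-, 001-1, 01-00, 1-111, 11-11, 1101-

size-2^0 implicants → 00000(✓)  00001(✓)  00101(✓)  00110(✓)  00111(✓)  01000(✓)  01011(✓)  01100(✓)  10000(✓)  10110(✓)  10111(✓)  11010(✓)  11011(✓)  11111(✓)
size-2^1 implicants → -0000  -0110(✓)  -0111(✓)  -1011  0-000  00-01  0000-  001-1  0011-(✓)  01-00  1-111  1011-(✓)  11-11  1101-
size-2^2 implicants → -011-
Unchecked terms (primes): -0000, -011-, -1011, 0-000, 00-01, 0000-, 001-1, 01-00, 1-111, 11-11, 1101-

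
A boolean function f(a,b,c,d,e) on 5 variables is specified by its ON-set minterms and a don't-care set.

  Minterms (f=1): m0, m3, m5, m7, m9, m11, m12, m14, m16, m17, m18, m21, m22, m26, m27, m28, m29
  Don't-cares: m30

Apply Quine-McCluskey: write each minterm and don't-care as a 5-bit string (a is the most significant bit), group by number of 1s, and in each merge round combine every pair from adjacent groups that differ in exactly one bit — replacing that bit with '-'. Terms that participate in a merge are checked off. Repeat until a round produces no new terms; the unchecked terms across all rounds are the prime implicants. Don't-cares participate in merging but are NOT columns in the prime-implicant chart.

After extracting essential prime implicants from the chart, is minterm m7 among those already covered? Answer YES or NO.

size-2^0 implicants → 00000(✓)  00011(✓)  00101(✓)  00111(✓)  01001(✓)  01011(✓)  01100(✓)  01110(✓)  10000(✓)  10001(✓)  10010(✓)  10101(✓)  10110(✓)  11010(✓)  11011(✓)  11100(✓)  11101(✓)  11110(✓)
size-2^1 implicants → -0000  -0101  -1011  -1100(✓)  -1110(✓)  0-011  00-11  001-1  010-1  011-0(✓)  1-010(✓)  1-101  1-110(✓)  10-01  10-10(✓)  100-0  1000-  11-10(✓)  1101-  111-0(✓)  1110-
size-2^2 implicants → -11-0  1--10
Unchecked terms (primes): -0000, -0101, -1011, -11-0, 0-011, 00-11, 001-1, 010-1, 1--10, 1-101, 10-01, 100-0, 1000-, 1101-, 1110-
Minterm coverage:
  m0 ⊆ -0000 [E]
  m3 ⊆ 0-011,00-11
  m5 ⊆ -0101,001-1
  m7 ⊆ 00-11,001-1
  m9 ⊆ 010-1 [E]
  m11 ⊆ -1011,0-011,010-1
  m12 ⊆ -11-0 [E]
  m14 ⊆ -11-0 [E]
  m16 ⊆ -0000,100-0,1000-
  m17 ⊆ 10-01,1000-
  m18 ⊆ 1--10,100-0
  m21 ⊆ -0101,1-101,10-01
  m22 ⊆ 1--10 [E]
  m26 ⊆ 1--10,1101-
  m27 ⊆ -1011,1101-
  m28 ⊆ -11-0,1110-
  m29 ⊆ 1-101,1110-
E = {-0000, -11-0, 010-1, 1--10}

NO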